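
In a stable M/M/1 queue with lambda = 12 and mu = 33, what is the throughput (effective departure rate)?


For a stable queue (lambda < mu), throughput = lambda = 12 per hour

12 per hour


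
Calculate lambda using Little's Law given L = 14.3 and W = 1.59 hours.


lambda = L / W = 14.3 / 1.59 = 8.99 per hour

8.99 per hour


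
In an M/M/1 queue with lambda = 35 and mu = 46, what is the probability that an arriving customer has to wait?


P(wait) = rho = lambda/mu = 35/46 = 0.7609

0.7609


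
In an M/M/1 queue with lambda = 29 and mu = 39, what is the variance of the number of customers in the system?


rho = 29/39; Var(N) = rho/(1-rho)^2 = 11.31

11.31


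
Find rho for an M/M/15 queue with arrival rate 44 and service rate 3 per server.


rho = lambda/(c*mu) = 44/(15*3) = 0.9778

0.9778


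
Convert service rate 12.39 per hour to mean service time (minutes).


Mean service time = 60/mu = 60/12.39 = 4.84 minutes

4.84 minutes


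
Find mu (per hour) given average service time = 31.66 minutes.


mu = 60 / avg_service_time = 60 / 31.66 = 1.9 per hour

1.9 per hour


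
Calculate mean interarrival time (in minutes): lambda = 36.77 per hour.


Mean interarrival time = 60/lambda = 60/36.77 = 1.63 minutes

1.63 minutes


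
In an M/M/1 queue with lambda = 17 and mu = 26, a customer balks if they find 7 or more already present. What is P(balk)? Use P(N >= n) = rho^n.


P(N >= 7) = rho^7 = (17/26)^7 = 0.0511

0.0511


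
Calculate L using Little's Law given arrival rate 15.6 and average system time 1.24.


L = lambda * W = 15.6 * 1.24 = 19.34

19.34


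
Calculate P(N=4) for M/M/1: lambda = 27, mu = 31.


rho = 27/31; P(n) = (1-rho)*rho^n = (1-27/31)*(27/31)^4 = 0.0743

0.0743


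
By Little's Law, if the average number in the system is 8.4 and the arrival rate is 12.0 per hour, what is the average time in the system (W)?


W = L / lambda = 8.4 / 12.0 = 0.7 hours

0.7 hours


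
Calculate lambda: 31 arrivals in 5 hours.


lambda = total arrivals / time = 31 / 5 = 6.2 per hour

6.2 per hour


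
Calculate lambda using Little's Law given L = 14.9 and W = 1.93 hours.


lambda = L / W = 14.9 / 1.93 = 7.72 per hour

7.72 per hour


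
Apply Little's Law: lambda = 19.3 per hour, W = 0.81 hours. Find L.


L = lambda * W = 19.3 * 0.81 = 15.63

15.63


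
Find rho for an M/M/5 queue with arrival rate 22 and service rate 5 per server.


rho = lambda/(c*mu) = 22/(5*5) = 0.88

0.88


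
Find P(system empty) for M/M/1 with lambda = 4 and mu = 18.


P0 = 1 - rho = 1 - 4/18 = 0.7778

0.7778


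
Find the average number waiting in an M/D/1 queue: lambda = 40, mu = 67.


M/D/1: Lq = rho^2 / (2*(1-rho)) where rho = 40/67; Lq = 0.44

0.44


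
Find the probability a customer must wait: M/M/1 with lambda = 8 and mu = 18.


P(wait) = rho = lambda/mu = 8/18 = 0.4444

0.4444


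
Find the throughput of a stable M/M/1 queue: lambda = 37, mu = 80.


For a stable queue (lambda < mu), throughput = lambda = 37 per hour

37 per hour


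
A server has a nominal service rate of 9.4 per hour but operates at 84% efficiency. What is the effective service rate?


Effective rate = mu * efficiency = 9.4 * 0.84 = 7.9 per hour

7.9 per hour


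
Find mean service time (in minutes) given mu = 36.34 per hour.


Mean service time = 60/mu = 60/36.34 = 1.65 minutes

1.65 minutes


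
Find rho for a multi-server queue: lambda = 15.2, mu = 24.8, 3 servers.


rho = lambda / (c * mu) = 15.2 / (3 * 24.8) = 0.2043

0.2043


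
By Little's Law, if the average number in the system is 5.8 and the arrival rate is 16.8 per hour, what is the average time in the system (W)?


W = L / lambda = 5.8 / 16.8 = 0.3452 hours

0.3452 hours


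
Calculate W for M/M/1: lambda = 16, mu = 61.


W = 1/(mu - lambda) = 1/(61 - 16) = 0.0222 hours

0.0222 hours


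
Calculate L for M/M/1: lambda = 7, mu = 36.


rho = 7/36; L = rho/(1-rho) = 0.24

0.24


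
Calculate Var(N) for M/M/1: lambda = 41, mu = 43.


rho = 41/43; Var(N) = rho/(1-rho)^2 = 440.75

440.75


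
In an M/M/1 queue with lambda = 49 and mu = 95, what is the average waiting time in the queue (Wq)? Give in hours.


rho = 49/95; Wq = rho/(mu - lambda) = 0.0112 hours

0.0112 hours


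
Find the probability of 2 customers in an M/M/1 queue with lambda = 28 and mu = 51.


rho = 28/51; P(n) = (1-rho)*rho^n = (1-28/51)*(28/51)^2 = 0.1359

0.1359


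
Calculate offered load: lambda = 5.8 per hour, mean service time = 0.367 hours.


Offered load a = lambda * E[S] = 5.8 * 0.367 = 2.13 Erlangs

2.13 Erlangs


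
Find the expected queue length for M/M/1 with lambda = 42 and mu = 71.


rho = 42/71; Lq = rho^2/(1-rho) = 0.86

0.86


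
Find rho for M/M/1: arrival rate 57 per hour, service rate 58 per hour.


rho = lambda/mu = 57/58 = 0.9828

0.9828


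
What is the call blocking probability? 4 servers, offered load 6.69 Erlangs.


B(N,A) = (A^N/N!) / sum(A^k/k!, k=0..N) with N=4, A=6.69 = 0.5107

0.5107


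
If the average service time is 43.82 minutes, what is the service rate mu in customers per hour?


mu = 60 / avg_service_time = 60 / 43.82 = 1.37 per hour

1.37 per hour


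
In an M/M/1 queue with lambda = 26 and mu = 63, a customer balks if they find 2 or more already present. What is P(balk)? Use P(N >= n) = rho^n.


P(N >= 2) = rho^2 = (26/63)^2 = 0.1703

0.1703


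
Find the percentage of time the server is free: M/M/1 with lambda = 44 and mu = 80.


Idle fraction = (1 - rho) * 100 = (1 - 44/80) * 100 = 45.0%

45.0%


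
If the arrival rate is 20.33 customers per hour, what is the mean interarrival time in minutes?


Mean interarrival time = 60/lambda = 60/20.33 = 2.95 minutes

2.95 minutes


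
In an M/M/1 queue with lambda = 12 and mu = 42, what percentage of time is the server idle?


Idle fraction = (1 - rho) * 100 = (1 - 12/42) * 100 = 71.4%

71.4%


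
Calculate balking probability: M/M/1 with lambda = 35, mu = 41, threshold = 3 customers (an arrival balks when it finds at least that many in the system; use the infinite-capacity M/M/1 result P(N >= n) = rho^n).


P(N >= 3) = rho^3 = (35/41)^3 = 0.6221

0.6221


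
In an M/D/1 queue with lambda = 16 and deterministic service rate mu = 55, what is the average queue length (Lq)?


M/D/1: Lq = rho^2 / (2*(1-rho)) where rho = 16/55; Lq = 0.06

0.06


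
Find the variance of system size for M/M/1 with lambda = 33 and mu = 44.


rho = 33/44; Var(N) = rho/(1-rho)^2 = 12.0

12.0


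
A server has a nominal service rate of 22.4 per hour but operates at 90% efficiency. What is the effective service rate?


Effective rate = mu * efficiency = 22.4 * 0.9 = 20.16 per hour

20.16 per hour


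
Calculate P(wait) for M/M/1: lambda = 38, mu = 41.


P(wait) = rho = lambda/mu = 38/41 = 0.9268

0.9268


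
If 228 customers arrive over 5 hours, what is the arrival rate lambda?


lambda = total arrivals / time = 228 / 5 = 45.6 per hour

45.6 per hour


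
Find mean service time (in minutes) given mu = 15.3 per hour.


Mean service time = 60/mu = 60/15.3 = 3.92 minutes

3.92 minutes


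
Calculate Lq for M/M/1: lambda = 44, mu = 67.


rho = 44/67; Lq = rho^2/(1-rho) = 1.26

1.26


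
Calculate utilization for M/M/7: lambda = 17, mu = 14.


rho = lambda/(c*mu) = 17/(7*14) = 0.1735

0.1735


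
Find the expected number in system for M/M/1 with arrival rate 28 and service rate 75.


rho = 28/75; L = rho/(1-rho) = 0.6

0.6


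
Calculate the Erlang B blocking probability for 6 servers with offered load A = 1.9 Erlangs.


B(N,A) = (A^N/N!) / sum(A^k/k!, k=0..N) with N=6, A=1.9 = 0.0098

0.0098


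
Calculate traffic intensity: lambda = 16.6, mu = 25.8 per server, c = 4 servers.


rho = lambda / (c * mu) = 16.6 / (4 * 25.8) = 0.1609

0.1609


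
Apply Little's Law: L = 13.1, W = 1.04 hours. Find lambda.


lambda = L / W = 13.1 / 1.04 = 12.6 per hour

12.6 per hour


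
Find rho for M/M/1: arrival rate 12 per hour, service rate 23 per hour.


rho = lambda/mu = 12/23 = 0.5217

0.5217


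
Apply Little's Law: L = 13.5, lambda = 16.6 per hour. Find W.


W = L / lambda = 13.5 / 16.6 = 0.8133 hours

0.8133 hours


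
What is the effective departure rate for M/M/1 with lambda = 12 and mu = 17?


For a stable queue (lambda < mu), throughput = lambda = 12 per hour

12 per hour


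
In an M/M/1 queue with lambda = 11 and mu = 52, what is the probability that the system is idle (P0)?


P0 = 1 - rho = 1 - 11/52 = 0.7885

0.7885


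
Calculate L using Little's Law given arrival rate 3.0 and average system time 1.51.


L = lambda * W = 3.0 * 1.51 = 4.53

4.53


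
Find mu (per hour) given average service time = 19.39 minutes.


mu = 60 / avg_service_time = 60 / 19.39 = 3.09 per hour

3.09 per hour


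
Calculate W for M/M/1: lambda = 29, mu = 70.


W = 1/(mu - lambda) = 1/(70 - 29) = 0.0244 hours

0.0244 hours


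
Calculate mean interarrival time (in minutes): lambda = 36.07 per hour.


Mean interarrival time = 60/lambda = 60/36.07 = 1.66 minutes

1.66 minutes


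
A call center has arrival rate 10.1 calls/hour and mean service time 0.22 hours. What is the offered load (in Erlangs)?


Offered load a = lambda * E[S] = 10.1 * 0.22 = 2.22 Erlangs

2.22 Erlangs


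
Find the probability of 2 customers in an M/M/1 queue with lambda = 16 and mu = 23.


rho = 16/23; P(n) = (1-rho)*rho^n = (1-16/23)*(16/23)^2 = 0.1473

0.1473


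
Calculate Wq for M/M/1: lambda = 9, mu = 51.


rho = 9/51; Wq = rho/(mu - lambda) = 0.0042 hours

0.0042 hours


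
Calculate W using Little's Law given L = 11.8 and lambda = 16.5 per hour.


W = L / lambda = 11.8 / 16.5 = 0.7152 hours

0.7152 hours


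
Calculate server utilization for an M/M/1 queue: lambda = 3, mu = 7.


rho = lambda/mu = 3/7 = 0.4286

0.4286


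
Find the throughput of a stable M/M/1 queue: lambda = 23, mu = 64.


For a stable queue (lambda < mu), throughput = lambda = 23 per hour

23 per hour


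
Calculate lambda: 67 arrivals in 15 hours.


lambda = total arrivals / time = 67 / 15 = 4.47 per hour

4.47 per hour


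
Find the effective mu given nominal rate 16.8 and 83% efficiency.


Effective rate = mu * efficiency = 16.8 * 0.83 = 13.94 per hour

13.94 per hour


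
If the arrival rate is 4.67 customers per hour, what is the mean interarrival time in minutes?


Mean interarrival time = 60/lambda = 60/4.67 = 12.85 minutes

12.85 minutes


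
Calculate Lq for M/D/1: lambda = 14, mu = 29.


M/D/1: Lq = rho^2 / (2*(1-rho)) where rho = 14/29; Lq = 0.23

0.23


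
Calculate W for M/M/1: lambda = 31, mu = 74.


W = 1/(mu - lambda) = 1/(74 - 31) = 0.0233 hours

0.0233 hours


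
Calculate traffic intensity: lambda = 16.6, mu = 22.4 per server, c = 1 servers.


rho = lambda / (c * mu) = 16.6 / (1 * 22.4) = 0.7411

0.7411


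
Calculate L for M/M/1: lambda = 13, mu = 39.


rho = 13/39; L = rho/(1-rho) = 0.5

0.5


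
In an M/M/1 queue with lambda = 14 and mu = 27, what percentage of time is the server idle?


Idle fraction = (1 - rho) * 100 = (1 - 14/27) * 100 = 48.1%

48.1%


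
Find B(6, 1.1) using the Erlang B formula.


B(N,A) = (A^N/N!) / sum(A^k/k!, k=0..N) with N=6, A=1.1 = 0.0008

0.0008


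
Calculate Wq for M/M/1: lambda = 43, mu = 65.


rho = 43/65; Wq = rho/(mu - lambda) = 0.0301 hours

0.0301 hours


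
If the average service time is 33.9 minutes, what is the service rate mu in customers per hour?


mu = 60 / avg_service_time = 60 / 33.9 = 1.77 per hour

1.77 per hour


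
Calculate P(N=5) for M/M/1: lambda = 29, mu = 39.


rho = 29/39; P(n) = (1-rho)*rho^n = (1-29/39)*(29/39)^5 = 0.0583

0.0583


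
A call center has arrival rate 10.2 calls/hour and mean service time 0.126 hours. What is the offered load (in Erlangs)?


Offered load a = lambda * E[S] = 10.2 * 0.126 = 1.29 Erlangs

1.29 Erlangs


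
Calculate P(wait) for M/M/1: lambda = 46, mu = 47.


P(wait) = rho = lambda/mu = 46/47 = 0.9787

0.9787


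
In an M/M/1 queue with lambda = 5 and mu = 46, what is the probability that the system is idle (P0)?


P0 = 1 - rho = 1 - 5/46 = 0.8913

0.8913


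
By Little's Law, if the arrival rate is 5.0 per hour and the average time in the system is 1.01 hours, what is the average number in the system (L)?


L = lambda * W = 5.0 * 1.01 = 5.05

5.05


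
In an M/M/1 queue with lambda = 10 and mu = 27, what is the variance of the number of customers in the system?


rho = 10/27; Var(N) = rho/(1-rho)^2 = 0.93

0.93


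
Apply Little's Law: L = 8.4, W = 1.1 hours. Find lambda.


lambda = L / W = 8.4 / 1.1 = 7.64 per hour

7.64 per hour


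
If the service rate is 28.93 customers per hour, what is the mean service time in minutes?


Mean service time = 60/mu = 60/28.93 = 2.07 minutes

2.07 minutes


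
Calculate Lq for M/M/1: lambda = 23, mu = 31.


rho = 23/31; Lq = rho^2/(1-rho) = 2.13

2.13


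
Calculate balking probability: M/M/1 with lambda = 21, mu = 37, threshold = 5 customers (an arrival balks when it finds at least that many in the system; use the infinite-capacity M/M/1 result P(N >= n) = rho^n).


P(N >= 5) = rho^5 = (21/37)^5 = 0.0589

0.0589


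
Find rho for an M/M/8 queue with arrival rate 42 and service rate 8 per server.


rho = lambda/(c*mu) = 42/(8*8) = 0.6563

0.6563


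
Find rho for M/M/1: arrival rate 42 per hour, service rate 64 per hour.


rho = lambda/mu = 42/64 = 0.6563

0.6563


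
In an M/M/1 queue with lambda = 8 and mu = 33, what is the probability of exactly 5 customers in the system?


rho = 8/33; P(n) = (1-rho)*rho^n = (1-8/33)*(8/33)^5 = 0.0006

0.0006


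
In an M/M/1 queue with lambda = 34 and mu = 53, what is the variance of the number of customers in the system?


rho = 34/53; Var(N) = rho/(1-rho)^2 = 4.99

4.99


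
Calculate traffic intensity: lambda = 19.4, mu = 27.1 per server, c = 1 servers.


rho = lambda / (c * mu) = 19.4 / (1 * 27.1) = 0.7159

0.7159


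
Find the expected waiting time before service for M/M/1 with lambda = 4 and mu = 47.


rho = 4/47; Wq = rho/(mu - lambda) = 0.002 hours

0.002 hours


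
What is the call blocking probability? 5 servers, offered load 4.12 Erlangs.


B(N,A) = (A^N/N!) / sum(A^k/k!, k=0..N) with N=5, A=4.12 = 0.2098

0.2098


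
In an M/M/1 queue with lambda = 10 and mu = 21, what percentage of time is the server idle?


Idle fraction = (1 - rho) * 100 = (1 - 10/21) * 100 = 52.4%

52.4%


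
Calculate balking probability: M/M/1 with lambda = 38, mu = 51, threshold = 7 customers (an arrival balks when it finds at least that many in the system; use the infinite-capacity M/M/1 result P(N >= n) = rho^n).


P(N >= 7) = rho^7 = (38/51)^7 = 0.1275

0.1275


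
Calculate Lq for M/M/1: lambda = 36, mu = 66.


rho = 36/66; Lq = rho^2/(1-rho) = 0.65

0.65


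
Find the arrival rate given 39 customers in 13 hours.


lambda = total arrivals / time = 39 / 13 = 3.0 per hour

3.0 per hour


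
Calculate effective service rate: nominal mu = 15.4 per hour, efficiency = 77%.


Effective rate = mu * efficiency = 15.4 * 0.77 = 11.86 per hour

11.86 per hour


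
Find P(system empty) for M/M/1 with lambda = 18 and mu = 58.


P0 = 1 - rho = 1 - 18/58 = 0.6897

0.6897


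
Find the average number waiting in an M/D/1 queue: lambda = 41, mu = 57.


M/D/1: Lq = rho^2 / (2*(1-rho)) where rho = 41/57; Lq = 0.92

0.92


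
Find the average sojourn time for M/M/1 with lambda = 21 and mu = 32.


W = 1/(mu - lambda) = 1/(32 - 21) = 0.0909 hours

0.0909 hours


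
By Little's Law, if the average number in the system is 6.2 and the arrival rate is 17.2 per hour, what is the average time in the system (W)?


W = L / lambda = 6.2 / 17.2 = 0.3605 hours

0.3605 hours


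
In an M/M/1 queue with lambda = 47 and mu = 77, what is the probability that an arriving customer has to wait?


P(wait) = rho = lambda/mu = 47/77 = 0.6104

0.6104


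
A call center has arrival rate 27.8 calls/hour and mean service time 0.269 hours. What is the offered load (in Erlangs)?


Offered load a = lambda * E[S] = 27.8 * 0.269 = 7.48 Erlangs

7.48 Erlangs


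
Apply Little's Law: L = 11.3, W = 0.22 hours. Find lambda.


lambda = L / W = 11.3 / 0.22 = 51.36 per hour

51.36 per hour


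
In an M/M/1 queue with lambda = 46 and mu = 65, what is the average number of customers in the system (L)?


rho = 46/65; L = rho/(1-rho) = 2.42

2.42


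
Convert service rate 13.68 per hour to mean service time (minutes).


Mean service time = 60/mu = 60/13.68 = 4.39 minutes

4.39 minutes


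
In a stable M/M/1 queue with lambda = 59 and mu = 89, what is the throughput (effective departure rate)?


For a stable queue (lambda < mu), throughput = lambda = 59 per hour

59 per hour


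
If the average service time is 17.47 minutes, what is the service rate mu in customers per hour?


mu = 60 / avg_service_time = 60 / 17.47 = 3.43 per hour

3.43 per hour


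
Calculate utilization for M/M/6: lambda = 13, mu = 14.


rho = lambda/(c*mu) = 13/(6*14) = 0.1548

0.1548


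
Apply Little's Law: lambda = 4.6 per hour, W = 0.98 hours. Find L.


L = lambda * W = 4.6 * 0.98 = 4.51

4.51


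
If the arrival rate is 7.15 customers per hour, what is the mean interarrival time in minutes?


Mean interarrival time = 60/lambda = 60/7.15 = 8.39 minutes

8.39 minutes


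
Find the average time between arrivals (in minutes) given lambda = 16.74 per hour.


Mean interarrival time = 60/lambda = 60/16.74 = 3.58 minutes

3.58 minutes


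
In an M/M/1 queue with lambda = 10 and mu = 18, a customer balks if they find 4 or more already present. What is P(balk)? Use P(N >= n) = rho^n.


P(N >= 4) = rho^4 = (10/18)^4 = 0.0953

0.0953


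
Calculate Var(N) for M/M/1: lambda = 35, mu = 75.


rho = 35/75; Var(N) = rho/(1-rho)^2 = 1.64

1.64


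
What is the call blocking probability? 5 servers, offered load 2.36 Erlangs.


B(N,A) = (A^N/N!) / sum(A^k/k!, k=0..N) with N=5, A=2.36 = 0.0596

0.0596


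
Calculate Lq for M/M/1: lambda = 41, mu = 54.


rho = 41/54; Lq = rho^2/(1-rho) = 2.39

2.39


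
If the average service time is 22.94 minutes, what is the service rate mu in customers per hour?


mu = 60 / avg_service_time = 60 / 22.94 = 2.62 per hour

2.62 per hour


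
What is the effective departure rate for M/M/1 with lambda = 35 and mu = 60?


For a stable queue (lambda < mu), throughput = lambda = 35 per hour

35 per hour


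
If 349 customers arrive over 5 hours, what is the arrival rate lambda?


lambda = total arrivals / time = 349 / 5 = 69.8 per hour

69.8 per hour


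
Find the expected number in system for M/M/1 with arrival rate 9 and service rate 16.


rho = 9/16; L = rho/(1-rho) = 1.29

1.29


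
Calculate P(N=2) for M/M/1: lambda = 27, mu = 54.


rho = 27/54; P(n) = (1-rho)*rho^n = (1-27/54)*(27/54)^2 = 0.125

0.125


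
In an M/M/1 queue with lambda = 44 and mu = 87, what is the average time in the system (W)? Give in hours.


W = 1/(mu - lambda) = 1/(87 - 44) = 0.0233 hours

0.0233 hours


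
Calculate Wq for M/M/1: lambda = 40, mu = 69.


rho = 40/69; Wq = rho/(mu - lambda) = 0.02 hours

0.02 hours


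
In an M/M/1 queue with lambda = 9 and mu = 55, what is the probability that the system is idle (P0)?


P0 = 1 - rho = 1 - 9/55 = 0.8364

0.8364


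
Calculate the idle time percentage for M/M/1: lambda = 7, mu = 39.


Idle fraction = (1 - rho) * 100 = (1 - 7/39) * 100 = 82.1%

82.1%


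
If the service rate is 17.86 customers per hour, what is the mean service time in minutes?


Mean service time = 60/mu = 60/17.86 = 3.36 minutes

3.36 minutes


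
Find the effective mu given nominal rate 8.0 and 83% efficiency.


Effective rate = mu * efficiency = 8.0 * 0.83 = 6.64 per hour

6.64 per hour


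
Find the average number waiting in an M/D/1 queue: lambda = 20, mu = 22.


M/D/1: Lq = rho^2 / (2*(1-rho)) where rho = 20/22; Lq = 4.55

4.55


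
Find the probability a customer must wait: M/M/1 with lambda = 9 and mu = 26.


P(wait) = rho = lambda/mu = 9/26 = 0.3462

0.3462


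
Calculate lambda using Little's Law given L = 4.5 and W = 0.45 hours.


lambda = L / W = 4.5 / 0.45 = 10.0 per hour

10.0 per hour


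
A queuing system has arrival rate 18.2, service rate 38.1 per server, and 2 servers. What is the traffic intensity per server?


rho = lambda / (c * mu) = 18.2 / (2 * 38.1) = 0.2388

0.2388


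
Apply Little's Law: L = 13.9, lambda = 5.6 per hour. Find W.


W = L / lambda = 13.9 / 5.6 = 2.4821 hours

2.4821 hours


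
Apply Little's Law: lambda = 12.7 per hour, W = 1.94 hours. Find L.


L = lambda * W = 12.7 * 1.94 = 24.64

24.64


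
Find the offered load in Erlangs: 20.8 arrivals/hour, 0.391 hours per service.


Offered load a = lambda * E[S] = 20.8 * 0.391 = 8.13 Erlangs

8.13 Erlangs


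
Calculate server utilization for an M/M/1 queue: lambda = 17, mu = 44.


rho = lambda/mu = 17/44 = 0.3864

0.3864


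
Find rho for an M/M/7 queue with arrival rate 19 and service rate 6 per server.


rho = lambda/(c*mu) = 19/(7*6) = 0.4524

0.4524


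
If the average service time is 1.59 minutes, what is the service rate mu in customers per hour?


mu = 60 / avg_service_time = 60 / 1.59 = 37.74 per hour

37.74 per hour


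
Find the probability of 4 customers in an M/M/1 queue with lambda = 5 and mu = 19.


rho = 5/19; P(n) = (1-rho)*rho^n = (1-5/19)*(5/19)^4 = 0.0035

0.0035


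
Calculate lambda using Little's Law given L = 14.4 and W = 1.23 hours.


lambda = L / W = 14.4 / 1.23 = 11.71 per hour

11.71 per hour


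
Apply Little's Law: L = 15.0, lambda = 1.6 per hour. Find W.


W = L / lambda = 15.0 / 1.6 = 9.375 hours

9.375 hours


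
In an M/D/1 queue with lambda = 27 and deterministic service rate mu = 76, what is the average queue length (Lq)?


M/D/1: Lq = rho^2 / (2*(1-rho)) where rho = 27/76; Lq = 0.1

0.1


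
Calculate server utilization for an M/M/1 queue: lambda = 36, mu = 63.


rho = lambda/mu = 36/63 = 0.5714

0.5714


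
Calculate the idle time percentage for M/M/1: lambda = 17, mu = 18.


Idle fraction = (1 - rho) * 100 = (1 - 17/18) * 100 = 5.6%

5.6%


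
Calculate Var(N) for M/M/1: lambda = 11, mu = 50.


rho = 11/50; Var(N) = rho/(1-rho)^2 = 0.36

0.36


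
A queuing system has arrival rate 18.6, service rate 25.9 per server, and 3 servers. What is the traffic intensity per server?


rho = lambda / (c * mu) = 18.6 / (3 * 25.9) = 0.2394

0.2394


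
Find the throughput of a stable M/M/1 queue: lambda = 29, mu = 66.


For a stable queue (lambda < mu), throughput = lambda = 29 per hour

29 per hour


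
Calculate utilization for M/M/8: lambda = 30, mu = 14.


rho = lambda/(c*mu) = 30/(8*14) = 0.2679

0.2679


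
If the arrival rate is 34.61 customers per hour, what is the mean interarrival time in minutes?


Mean interarrival time = 60/lambda = 60/34.61 = 1.73 minutes

1.73 minutes


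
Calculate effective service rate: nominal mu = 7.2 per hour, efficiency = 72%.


Effective rate = mu * efficiency = 7.2 * 0.72 = 5.18 per hour

5.18 per hour


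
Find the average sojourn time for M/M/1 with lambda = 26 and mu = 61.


W = 1/(mu - lambda) = 1/(61 - 26) = 0.0286 hours

0.0286 hours


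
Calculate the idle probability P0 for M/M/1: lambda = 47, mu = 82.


P0 = 1 - rho = 1 - 47/82 = 0.4268

0.4268


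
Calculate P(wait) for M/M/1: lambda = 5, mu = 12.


P(wait) = rho = lambda/mu = 5/12 = 0.4167

0.4167


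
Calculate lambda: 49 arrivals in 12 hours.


lambda = total arrivals / time = 49 / 12 = 4.08 per hour

4.08 per hour


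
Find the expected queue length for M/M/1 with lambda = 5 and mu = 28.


rho = 5/28; Lq = rho^2/(1-rho) = 0.04

0.04


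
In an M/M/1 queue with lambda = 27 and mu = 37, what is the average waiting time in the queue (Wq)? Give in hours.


rho = 27/37; Wq = rho/(mu - lambda) = 0.073 hours

0.073 hours


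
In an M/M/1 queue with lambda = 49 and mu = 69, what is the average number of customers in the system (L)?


rho = 49/69; L = rho/(1-rho) = 2.45

2.45


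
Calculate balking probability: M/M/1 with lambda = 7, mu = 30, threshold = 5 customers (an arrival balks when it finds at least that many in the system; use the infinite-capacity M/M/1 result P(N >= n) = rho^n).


P(N >= 5) = rho^5 = (7/30)^5 = 0.0007

0.0007


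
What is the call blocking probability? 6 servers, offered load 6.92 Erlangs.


B(N,A) = (A^N/N!) / sum(A^k/k!, k=0..N) with N=6, A=6.92 = 0.3263

0.3263


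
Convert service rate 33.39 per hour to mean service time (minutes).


Mean service time = 60/mu = 60/33.39 = 1.8 minutes

1.8 minutes


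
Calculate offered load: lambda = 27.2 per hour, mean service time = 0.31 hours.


Offered load a = lambda * E[S] = 27.2 * 0.31 = 8.43 Erlangs

8.43 Erlangs


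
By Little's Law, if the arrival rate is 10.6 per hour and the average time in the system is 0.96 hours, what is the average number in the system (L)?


L = lambda * W = 10.6 * 0.96 = 10.18

10.18


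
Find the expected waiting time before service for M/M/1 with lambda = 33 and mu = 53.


rho = 33/53; Wq = rho/(mu - lambda) = 0.0311 hours

0.0311 hours


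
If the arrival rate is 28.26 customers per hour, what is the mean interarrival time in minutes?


Mean interarrival time = 60/lambda = 60/28.26 = 2.12 minutes

2.12 minutes


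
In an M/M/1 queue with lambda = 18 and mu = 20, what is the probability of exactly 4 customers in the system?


rho = 18/20; P(n) = (1-rho)*rho^n = (1-18/20)*(18/20)^4 = 0.0656

0.0656


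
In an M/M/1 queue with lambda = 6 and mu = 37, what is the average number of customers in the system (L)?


rho = 6/37; L = rho/(1-rho) = 0.19

0.19


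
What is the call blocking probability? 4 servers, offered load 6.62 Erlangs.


B(N,A) = (A^N/N!) / sum(A^k/k!, k=0..N) with N=4, A=6.62 = 0.5068

0.5068


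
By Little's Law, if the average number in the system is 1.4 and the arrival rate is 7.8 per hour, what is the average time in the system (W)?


W = L / lambda = 1.4 / 7.8 = 0.1795 hours

0.1795 hours


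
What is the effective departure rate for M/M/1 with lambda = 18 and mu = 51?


For a stable queue (lambda < mu), throughput = lambda = 18 per hour

18 per hour


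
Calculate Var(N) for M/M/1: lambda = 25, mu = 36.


rho = 25/36; Var(N) = rho/(1-rho)^2 = 7.44

7.44


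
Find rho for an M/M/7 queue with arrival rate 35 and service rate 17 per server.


rho = lambda/(c*mu) = 35/(7*17) = 0.2941

0.2941


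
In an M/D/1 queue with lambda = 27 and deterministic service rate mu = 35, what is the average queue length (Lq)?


M/D/1: Lq = rho^2 / (2*(1-rho)) where rho = 27/35; Lq = 1.3

1.3


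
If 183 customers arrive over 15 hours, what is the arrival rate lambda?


lambda = total arrivals / time = 183 / 15 = 12.2 per hour

12.2 per hour


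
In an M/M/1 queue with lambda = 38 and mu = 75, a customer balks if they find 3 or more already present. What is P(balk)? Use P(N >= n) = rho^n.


P(N >= 3) = rho^3 = (38/75)^3 = 0.1301

0.1301


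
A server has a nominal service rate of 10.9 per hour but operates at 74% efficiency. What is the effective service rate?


Effective rate = mu * efficiency = 10.9 * 0.74 = 8.07 per hour

8.07 per hour


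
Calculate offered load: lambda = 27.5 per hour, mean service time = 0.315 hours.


Offered load a = lambda * E[S] = 27.5 * 0.315 = 8.66 Erlangs

8.66 Erlangs


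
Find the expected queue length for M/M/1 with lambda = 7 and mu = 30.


rho = 7/30; Lq = rho^2/(1-rho) = 0.07

0.07


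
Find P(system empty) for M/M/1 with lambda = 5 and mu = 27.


P0 = 1 - rho = 1 - 5/27 = 0.8148

0.8148


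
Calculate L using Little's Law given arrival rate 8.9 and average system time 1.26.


L = lambda * W = 8.9 * 1.26 = 11.21

11.21


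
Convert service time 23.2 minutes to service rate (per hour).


mu = 60 / avg_service_time = 60 / 23.2 = 2.59 per hour

2.59 per hour


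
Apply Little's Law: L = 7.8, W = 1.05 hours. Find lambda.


lambda = L / W = 7.8 / 1.05 = 7.43 per hour

7.43 per hour


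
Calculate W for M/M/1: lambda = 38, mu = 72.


W = 1/(mu - lambda) = 1/(72 - 38) = 0.0294 hours

0.0294 hours


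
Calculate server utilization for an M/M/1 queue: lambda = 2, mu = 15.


rho = lambda/mu = 2/15 = 0.1333

0.1333


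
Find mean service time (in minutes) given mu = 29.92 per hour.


Mean service time = 60/mu = 60/29.92 = 2.01 minutes

2.01 minutes


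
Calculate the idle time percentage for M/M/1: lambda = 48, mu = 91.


Idle fraction = (1 - rho) * 100 = (1 - 48/91) * 100 = 47.3%

47.3%


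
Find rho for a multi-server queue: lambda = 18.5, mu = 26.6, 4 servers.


rho = lambda / (c * mu) = 18.5 / (4 * 26.6) = 0.1739

0.1739


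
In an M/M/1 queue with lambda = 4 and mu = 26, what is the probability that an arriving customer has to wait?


P(wait) = rho = lambda/mu = 4/26 = 0.1538

0.1538


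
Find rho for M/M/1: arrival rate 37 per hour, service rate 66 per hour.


rho = lambda/mu = 37/66 = 0.5606

0.5606


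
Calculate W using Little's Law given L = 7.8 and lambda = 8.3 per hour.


W = L / lambda = 7.8 / 8.3 = 0.9398 hours

0.9398 hours


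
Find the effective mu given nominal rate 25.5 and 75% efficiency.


Effective rate = mu * efficiency = 25.5 * 0.75 = 19.13 per hour

19.13 per hour


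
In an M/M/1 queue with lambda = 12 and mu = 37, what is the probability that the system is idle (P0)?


P0 = 1 - rho = 1 - 12/37 = 0.6757

0.6757


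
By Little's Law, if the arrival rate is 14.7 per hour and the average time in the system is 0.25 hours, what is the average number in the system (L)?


L = lambda * W = 14.7 * 0.25 = 3.68

3.68


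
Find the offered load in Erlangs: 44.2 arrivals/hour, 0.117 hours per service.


Offered load a = lambda * E[S] = 44.2 * 0.117 = 5.17 Erlangs

5.17 Erlangs


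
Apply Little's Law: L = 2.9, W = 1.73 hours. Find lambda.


lambda = L / W = 2.9 / 1.73 = 1.68 per hour

1.68 per hour


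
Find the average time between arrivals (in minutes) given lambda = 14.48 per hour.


Mean interarrival time = 60/lambda = 60/14.48 = 4.14 minutes

4.14 minutes


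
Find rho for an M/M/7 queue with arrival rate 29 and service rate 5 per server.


rho = lambda/(c*mu) = 29/(7*5) = 0.8286

0.8286


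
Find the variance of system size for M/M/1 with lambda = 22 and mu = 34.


rho = 22/34; Var(N) = rho/(1-rho)^2 = 5.19

5.19


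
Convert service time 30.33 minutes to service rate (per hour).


mu = 60 / avg_service_time = 60 / 30.33 = 1.98 per hour

1.98 per hour


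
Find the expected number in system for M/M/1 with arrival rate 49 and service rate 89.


rho = 49/89; L = rho/(1-rho) = 1.23

1.23


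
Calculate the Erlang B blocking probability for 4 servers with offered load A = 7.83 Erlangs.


B(N,A) = (A^N/N!) / sum(A^k/k!, k=0..N) with N=4, A=7.83 = 0.5672

0.5672


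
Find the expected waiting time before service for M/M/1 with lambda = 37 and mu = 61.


rho = 37/61; Wq = rho/(mu - lambda) = 0.0253 hours

0.0253 hours


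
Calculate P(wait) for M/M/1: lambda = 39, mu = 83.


P(wait) = rho = lambda/mu = 39/83 = 0.4699

0.4699


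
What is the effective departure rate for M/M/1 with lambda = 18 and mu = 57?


For a stable queue (lambda < mu), throughput = lambda = 18 per hour

18 per hour


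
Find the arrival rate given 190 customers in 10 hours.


lambda = total arrivals / time = 190 / 10 = 19.0 per hour

19.0 per hour


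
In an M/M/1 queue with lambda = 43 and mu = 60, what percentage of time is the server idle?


Idle fraction = (1 - rho) * 100 = (1 - 43/60) * 100 = 28.3%

28.3%


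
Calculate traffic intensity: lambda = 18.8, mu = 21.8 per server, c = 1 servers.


rho = lambda / (c * mu) = 18.8 / (1 * 21.8) = 0.8624

0.8624


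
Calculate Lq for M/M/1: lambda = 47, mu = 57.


rho = 47/57; Lq = rho^2/(1-rho) = 3.88

3.88


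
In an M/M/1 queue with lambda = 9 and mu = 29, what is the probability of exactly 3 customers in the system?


rho = 9/29; P(n) = (1-rho)*rho^n = (1-9/29)*(9/29)^3 = 0.0206

0.0206


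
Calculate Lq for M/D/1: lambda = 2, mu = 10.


M/D/1: Lq = rho^2 / (2*(1-rho)) where rho = 2/10; Lq = 0.03

0.03


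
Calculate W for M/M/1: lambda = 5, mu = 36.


W = 1/(mu - lambda) = 1/(36 - 5) = 0.0323 hours

0.0323 hours


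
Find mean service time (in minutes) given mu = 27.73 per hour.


Mean service time = 60/mu = 60/27.73 = 2.16 minutes

2.16 minutes


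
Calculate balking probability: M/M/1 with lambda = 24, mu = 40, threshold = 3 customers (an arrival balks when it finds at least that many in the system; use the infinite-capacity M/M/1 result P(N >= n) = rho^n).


P(N >= 3) = rho^3 = (24/40)^3 = 0.216

0.216


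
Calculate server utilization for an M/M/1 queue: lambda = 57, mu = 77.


rho = lambda/mu = 57/77 = 0.7403

0.7403


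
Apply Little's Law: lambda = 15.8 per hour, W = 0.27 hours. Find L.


L = lambda * W = 15.8 * 0.27 = 4.27

4.27


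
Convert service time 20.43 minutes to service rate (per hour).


mu = 60 / avg_service_time = 60 / 20.43 = 2.94 per hour

2.94 per hour


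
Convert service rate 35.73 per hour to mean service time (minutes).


Mean service time = 60/mu = 60/35.73 = 1.68 minutes

1.68 minutes


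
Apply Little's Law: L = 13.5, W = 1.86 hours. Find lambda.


lambda = L / W = 13.5 / 1.86 = 7.26 per hour

7.26 per hour


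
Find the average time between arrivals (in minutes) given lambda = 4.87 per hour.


Mean interarrival time = 60/lambda = 60/4.87 = 12.32 minutes

12.32 minutes


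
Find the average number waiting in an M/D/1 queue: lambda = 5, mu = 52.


M/D/1: Lq = rho^2 / (2*(1-rho)) where rho = 5/52; Lq = 0.01

0.01


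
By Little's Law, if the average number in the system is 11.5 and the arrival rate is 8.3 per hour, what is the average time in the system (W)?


W = L / lambda = 11.5 / 8.3 = 1.3855 hours

1.3855 hours


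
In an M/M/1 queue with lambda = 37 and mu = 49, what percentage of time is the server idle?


Idle fraction = (1 - rho) * 100 = (1 - 37/49) * 100 = 24.5%

24.5%


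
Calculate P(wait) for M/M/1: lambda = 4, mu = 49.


P(wait) = rho = lambda/mu = 4/49 = 0.0816

0.0816


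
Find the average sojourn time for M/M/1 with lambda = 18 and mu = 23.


W = 1/(mu - lambda) = 1/(23 - 18) = 0.2 hours

0.2 hours


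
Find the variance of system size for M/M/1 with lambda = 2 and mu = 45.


rho = 2/45; Var(N) = rho/(1-rho)^2 = 0.05

0.05


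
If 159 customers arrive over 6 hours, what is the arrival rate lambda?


lambda = total arrivals / time = 159 / 6 = 26.5 per hour

26.5 per hour


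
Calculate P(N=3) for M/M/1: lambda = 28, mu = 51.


rho = 28/51; P(n) = (1-rho)*rho^n = (1-28/51)*(28/51)^3 = 0.0746

0.0746


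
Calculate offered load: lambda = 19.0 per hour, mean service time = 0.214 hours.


Offered load a = lambda * E[S] = 19.0 * 0.214 = 4.07 Erlangs

4.07 Erlangs


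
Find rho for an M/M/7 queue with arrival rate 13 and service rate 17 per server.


rho = lambda/(c*mu) = 13/(7*17) = 0.1092

0.1092


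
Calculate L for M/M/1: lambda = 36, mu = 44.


rho = 36/44; L = rho/(1-rho) = 4.5

4.5


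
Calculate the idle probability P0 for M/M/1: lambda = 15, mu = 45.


P0 = 1 - rho = 1 - 15/45 = 0.6667

0.6667


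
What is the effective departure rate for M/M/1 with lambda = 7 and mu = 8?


For a stable queue (lambda < mu), throughput = lambda = 7 per hour

7 per hour


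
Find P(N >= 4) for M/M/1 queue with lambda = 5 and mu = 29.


P(N >= 4) = rho^4 = (5/29)^4 = 0.0009

0.0009


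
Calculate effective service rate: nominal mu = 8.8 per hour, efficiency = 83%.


Effective rate = mu * efficiency = 8.8 * 0.83 = 7.3 per hour

7.3 per hour


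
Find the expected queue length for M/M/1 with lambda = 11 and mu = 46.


rho = 11/46; Lq = rho^2/(1-rho) = 0.08

0.08


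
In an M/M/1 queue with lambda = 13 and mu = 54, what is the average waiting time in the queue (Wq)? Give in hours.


rho = 13/54; Wq = rho/(mu - lambda) = 0.0059 hours

0.0059 hours


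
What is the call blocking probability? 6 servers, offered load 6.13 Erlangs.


B(N,A) = (A^N/N!) / sum(A^k/k!, k=0..N) with N=6, A=6.13 = 0.274

0.274


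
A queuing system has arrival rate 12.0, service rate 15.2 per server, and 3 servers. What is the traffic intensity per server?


rho = lambda / (c * mu) = 12.0 / (3 * 15.2) = 0.2632

0.2632


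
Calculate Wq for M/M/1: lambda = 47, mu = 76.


rho = 47/76; Wq = rho/(mu - lambda) = 0.0213 hours

0.0213 hours


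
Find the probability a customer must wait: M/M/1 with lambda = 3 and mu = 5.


P(wait) = rho = lambda/mu = 3/5 = 0.6

0.6


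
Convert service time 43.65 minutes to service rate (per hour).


mu = 60 / avg_service_time = 60 / 43.65 = 1.37 per hour

1.37 per hour


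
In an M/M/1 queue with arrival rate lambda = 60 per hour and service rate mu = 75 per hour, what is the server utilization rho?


rho = lambda/mu = 60/75 = 0.8

0.8


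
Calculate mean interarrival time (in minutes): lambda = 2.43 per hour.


Mean interarrival time = 60/lambda = 60/2.43 = 24.69 minutes

24.69 minutes


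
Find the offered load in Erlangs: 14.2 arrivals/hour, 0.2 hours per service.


Offered load a = lambda * E[S] = 14.2 * 0.2 = 2.84 Erlangs

2.84 Erlangs


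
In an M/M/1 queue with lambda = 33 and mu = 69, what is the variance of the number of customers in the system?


rho = 33/69; Var(N) = rho/(1-rho)^2 = 1.76

1.76


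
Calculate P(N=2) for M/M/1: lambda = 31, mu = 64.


rho = 31/64; P(n) = (1-rho)*rho^n = (1-31/64)*(31/64)^2 = 0.121

0.121


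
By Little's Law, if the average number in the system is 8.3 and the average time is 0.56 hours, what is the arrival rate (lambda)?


lambda = L / W = 8.3 / 0.56 = 14.82 per hour

14.82 per hour


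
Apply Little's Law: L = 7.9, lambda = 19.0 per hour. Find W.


W = L / lambda = 7.9 / 19.0 = 0.4158 hours

0.4158 hours


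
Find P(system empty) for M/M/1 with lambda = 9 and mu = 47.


P0 = 1 - rho = 1 - 9/47 = 0.8085

0.8085


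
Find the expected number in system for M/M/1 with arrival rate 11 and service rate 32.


rho = 11/32; L = rho/(1-rho) = 0.52

0.52


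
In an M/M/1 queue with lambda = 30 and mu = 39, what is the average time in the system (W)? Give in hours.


W = 1/(mu - lambda) = 1/(39 - 30) = 0.1111 hours

0.1111 hours


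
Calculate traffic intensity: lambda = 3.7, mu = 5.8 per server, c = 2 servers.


rho = lambda / (c * mu) = 3.7 / (2 * 5.8) = 0.319

0.319


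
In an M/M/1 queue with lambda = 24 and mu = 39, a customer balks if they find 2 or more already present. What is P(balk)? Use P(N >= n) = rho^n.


P(N >= 2) = rho^2 = (24/39)^2 = 0.3787

0.3787
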